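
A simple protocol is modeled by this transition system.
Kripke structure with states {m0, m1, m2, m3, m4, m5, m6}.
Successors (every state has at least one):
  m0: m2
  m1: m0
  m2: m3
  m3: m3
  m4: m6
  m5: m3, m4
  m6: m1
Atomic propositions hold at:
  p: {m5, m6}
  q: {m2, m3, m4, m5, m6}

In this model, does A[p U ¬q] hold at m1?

Yes

Sat(¬q) = {m0, m1}
A[p U ¬q]: least fixpoint, start Z0 = Sat(¬q) = {m0, m1}, add states in Sat(p) with every successor in Z. Z1 = {m0, m1, m6}; fixed.
Sat(A[p U ¬q]) = {m0, m1, m6}
m1 ∈ Sat(A[p U ¬q]) = {m0, m1, m6}, so the formula holds at m1.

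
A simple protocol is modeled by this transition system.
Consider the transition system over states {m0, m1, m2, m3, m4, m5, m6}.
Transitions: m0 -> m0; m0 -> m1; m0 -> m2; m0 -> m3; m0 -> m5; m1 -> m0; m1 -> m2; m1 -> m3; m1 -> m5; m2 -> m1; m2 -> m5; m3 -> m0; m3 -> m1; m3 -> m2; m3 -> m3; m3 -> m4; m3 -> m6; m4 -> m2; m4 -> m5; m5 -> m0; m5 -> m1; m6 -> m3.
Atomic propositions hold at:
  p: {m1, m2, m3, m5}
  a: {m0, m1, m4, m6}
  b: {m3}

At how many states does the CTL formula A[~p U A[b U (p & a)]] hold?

1

Sat(~p) = {m0, m4, m6}
Sat(p & a) = {m1}
A[b U (p & a)]: least fixpoint, start Z0 = Sat((p & a)) = {m1}, add states in Sat(b) with every successor in Z. Already a fixed point.
Sat(A[b U (p & a)]) = {m1}
A[~p U A[b U (p & a)]]: least fixpoint, start Z0 = Sat(A[b U (p & a)]) = {m1}, add states in Sat(~p) with every successor in Z. Already a fixed point.
Sat(A[~p U A[b U (p & a)]]) = {m1}
|Sat(A[~p U A[b U (p & a)]])| = |{m1}| = 1.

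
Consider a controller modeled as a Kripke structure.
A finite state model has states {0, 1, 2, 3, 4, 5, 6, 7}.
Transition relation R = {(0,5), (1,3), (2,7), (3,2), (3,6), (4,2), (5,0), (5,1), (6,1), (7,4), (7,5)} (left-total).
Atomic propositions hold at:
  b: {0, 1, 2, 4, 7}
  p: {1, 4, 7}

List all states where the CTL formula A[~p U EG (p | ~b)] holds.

{0, 1, 2, 3, 5, 6, 7}

Sat(~p) = {0, 2, 3, 5, 6}
Sat(~b) = {3, 5, 6}
Sat(p | ~b) = {1, 3, 4, 5, 6, 7}
EG (p | ~b): greatest fixpoint, start Z0 = {1, 3, 4, 5, 6, 7}, keep only states in Sat with some successor in Z. Z1 = {1, 3, 5, 6, 7}; fixed.
Sat(EG (p | ~b)) = {1, 3, 5, 6, 7}
A[~p U EG (p | ~b)]: least fixpoint, start Z0 = Sat(EG (p | ~b)) = {1, 3, 5, 6, 7}, add states in Sat(~p) with every successor in Z. Z1 = {0, 1, 2, 3, 5, 6, 7}; fixed.
Sat(A[~p U EG (p | ~b)]) = {0, 1, 2, 3, 5, 6, 7}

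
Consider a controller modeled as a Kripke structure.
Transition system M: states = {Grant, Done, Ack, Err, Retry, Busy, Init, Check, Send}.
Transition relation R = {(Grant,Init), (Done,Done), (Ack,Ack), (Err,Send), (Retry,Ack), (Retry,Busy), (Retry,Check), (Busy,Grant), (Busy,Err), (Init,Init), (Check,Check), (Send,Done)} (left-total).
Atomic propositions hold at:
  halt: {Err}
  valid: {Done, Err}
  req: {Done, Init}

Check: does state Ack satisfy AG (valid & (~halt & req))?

Sat(~halt) = {Grant, Done, Ack, Retry, Busy, Init, Check, Send}
Sat(~halt & req) = {Done, Init}
Sat(valid & (~halt & req)) = {Done}
AG (valid & (~halt & req)): greatest fixpoint, start Z0 = {Done}, keep only states in Sat with every successor in Z. Already a fixed point.
Sat(AG (valid & (~halt & req))) = {Done}
Ack ∉ Sat(AG (valid & (~halt & req))) = {Done}, so the formula does not hold at Ack.

No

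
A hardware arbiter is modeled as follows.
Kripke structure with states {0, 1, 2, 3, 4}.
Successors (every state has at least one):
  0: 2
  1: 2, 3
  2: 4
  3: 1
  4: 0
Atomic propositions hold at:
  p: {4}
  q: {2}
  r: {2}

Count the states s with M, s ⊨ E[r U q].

E[r U q]: least fixpoint, start Z0 = Sat(q) = {2}, add states in Sat(r) with some successor in Z. Already a fixed point.
Sat(E[r U q]) = {2}
|Sat(E[r U q])| = |{2}| = 1.

1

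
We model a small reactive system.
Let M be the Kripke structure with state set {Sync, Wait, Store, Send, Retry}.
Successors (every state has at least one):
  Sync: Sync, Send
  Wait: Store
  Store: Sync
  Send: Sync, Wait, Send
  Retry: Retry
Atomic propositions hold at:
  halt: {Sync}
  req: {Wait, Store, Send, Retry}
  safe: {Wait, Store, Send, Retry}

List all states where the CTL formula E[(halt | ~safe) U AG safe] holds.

Sat(~safe) = {Sync}
Sat(halt | ~safe) = {Sync}
AG safe: greatest fixpoint, start Z0 = {Wait, Store, Send, Retry}, keep only states in Sat with every successor in Z. Z1 = {Wait, Retry}; Z2 = {Retry}; fixed.
Sat(AG safe) = {Retry}
E[(halt | ~safe) U AG safe]: least fixpoint, start Z0 = Sat(AG safe) = {Retry}, add states in Sat(halt | ~safe) with some successor in Z. Already a fixed point.
Sat(E[(halt | ~safe) U AG safe]) = {Retry}

{Retry}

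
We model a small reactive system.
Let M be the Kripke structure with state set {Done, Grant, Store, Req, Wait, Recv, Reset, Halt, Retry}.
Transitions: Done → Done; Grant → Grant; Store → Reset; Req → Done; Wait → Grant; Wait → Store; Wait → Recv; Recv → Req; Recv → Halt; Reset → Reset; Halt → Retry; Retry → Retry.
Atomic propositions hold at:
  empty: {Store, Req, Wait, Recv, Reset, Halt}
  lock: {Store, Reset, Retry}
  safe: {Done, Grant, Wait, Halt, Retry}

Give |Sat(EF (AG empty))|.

3

AG empty: greatest fixpoint, start Z0 = {Store, Req, Wait, Recv, Reset, Halt}, keep only states in Sat with every successor in Z. Z1 = {Store, Recv, Reset}; Z2 = {Store, Reset}; fixed.
Sat(AG empty) = {Store, Reset}
EF (AG empty): least fixpoint, start Z0 = {Store, Reset}, add states with some successor in Z. Z1 = {Store, Wait, Reset}; fixed.
Sat(EF (AG empty)) = {Store, Wait, Reset}
|Sat(EF (AG empty))| = |{Store, Wait, Reset}| = 3.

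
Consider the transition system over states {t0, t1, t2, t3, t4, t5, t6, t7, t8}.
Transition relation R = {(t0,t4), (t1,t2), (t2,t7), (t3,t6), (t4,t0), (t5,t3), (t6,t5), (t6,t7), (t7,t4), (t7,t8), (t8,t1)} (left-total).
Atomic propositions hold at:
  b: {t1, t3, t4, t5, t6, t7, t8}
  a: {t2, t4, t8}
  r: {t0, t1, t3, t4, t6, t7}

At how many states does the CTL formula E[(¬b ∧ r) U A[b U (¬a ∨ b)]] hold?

8

Sat(¬b) = {t0, t2}
Sat(¬b ∧ r) = {t0}
Sat(¬a) = {t0, t1, t3, t5, t6, t7}
Sat(¬a ∨ b) = {t0, t1, t3, t4, t5, t6, t7, t8}
A[b U (¬a ∨ b)]: least fixpoint, start Z0 = Sat((¬a ∨ b)) = {t0, t1, t3, t4, t5, t6, t7, t8}, add states in Sat(b) with every successor in Z. Already a fixed point.
Sat(A[b U (¬a ∨ b)]) = {t0, t1, t3, t4, t5, t6, t7, t8}
E[(¬b ∧ r) U A[b U (¬a ∨ b)]]: least fixpoint, start Z0 = Sat(A[b U (¬a ∨ b)]) = {t0, t1, t3, t4, t5, t6, t7, t8}, add states in Sat(¬b ∧ r) with some successor in Z. Already a fixed point.
Sat(E[(¬b ∧ r) U A[b U (¬a ∨ b)]]) = {t0, t1, t3, t4, t5, t6, t7, t8}
|Sat(E[(¬b ∧ r) U A[b U (¬a ∨ b)]])| = |{t0, t1, t3, t4, t5, t6, t7, t8}| = 8.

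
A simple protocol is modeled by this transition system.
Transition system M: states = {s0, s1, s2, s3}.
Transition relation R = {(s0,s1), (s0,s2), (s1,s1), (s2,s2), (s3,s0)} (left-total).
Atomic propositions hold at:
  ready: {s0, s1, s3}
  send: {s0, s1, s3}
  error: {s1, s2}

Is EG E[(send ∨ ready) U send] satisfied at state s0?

Yes

Sat(send ∨ ready) = {s0, s1, s3}
E[(send ∨ ready) U send]: least fixpoint, start Z0 = Sat(send) = {s0, s1, s3}, add states in Sat(send ∨ ready) with some successor in Z. Already a fixed point.
Sat(E[(send ∨ ready) U send]) = {s0, s1, s3}
EG E[(send ∨ ready) U send]: greatest fixpoint, start Z0 = {s0, s1, s3}, keep only states in Sat with some successor in Z. Already a fixed point.
Sat(EG E[(send ∨ ready) U send]) = {s0, s1, s3}
s0 ∈ Sat(EG E[(send ∨ ready) U send]) = {s0, s1, s3}, so the formula holds at s0.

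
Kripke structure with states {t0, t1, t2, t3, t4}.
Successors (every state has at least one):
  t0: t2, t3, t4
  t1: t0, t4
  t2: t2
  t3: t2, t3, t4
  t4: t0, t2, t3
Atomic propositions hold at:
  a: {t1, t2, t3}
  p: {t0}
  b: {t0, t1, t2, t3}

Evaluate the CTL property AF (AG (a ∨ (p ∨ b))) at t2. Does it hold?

Sat(p ∨ b) = {t0, t1, t2, t3}
Sat(a ∨ (p ∨ b)) = {t0, t1, t2, t3}
AG (a ∨ (p ∨ b)): greatest fixpoint, start Z0 = {t0, t1, t2, t3}, keep only states in Sat with every successor in Z. Z1 = {t2}; fixed.
Sat(AG (a ∨ (p ∨ b))) = {t2}
AF (AG (a ∨ (p ∨ b))): least fixpoint, start Z0 = {t2}, add states with every successor in Z. Already a fixed point.
Sat(AF (AG (a ∨ (p ∨ b)))) = {t2}
t2 ∈ Sat(AF (AG (a ∨ (p ∨ b)))) = {t2}, so the formula holds at t2.

Yes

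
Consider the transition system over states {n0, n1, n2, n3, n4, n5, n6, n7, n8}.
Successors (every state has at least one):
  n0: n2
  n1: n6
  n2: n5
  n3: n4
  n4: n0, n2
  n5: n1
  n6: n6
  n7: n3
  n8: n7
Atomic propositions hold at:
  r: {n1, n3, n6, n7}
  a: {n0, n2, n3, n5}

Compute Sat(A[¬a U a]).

{n0, n2, n3, n4, n5, n7, n8}

Sat(¬a) = {n1, n4, n6, n7, n8}
A[¬a U a]: least fixpoint, start Z0 = Sat(a) = {n0, n2, n3, n5}, add states in Sat(¬a) with every successor in Z. Z1 = {n0, n2, n3, n4, n5, n7}; Z2 = {n0, n2, n3, n4, n5, n7, n8}; fixed.
Sat(A[¬a U a]) = {n0, n2, n3, n4, n5, n7, n8}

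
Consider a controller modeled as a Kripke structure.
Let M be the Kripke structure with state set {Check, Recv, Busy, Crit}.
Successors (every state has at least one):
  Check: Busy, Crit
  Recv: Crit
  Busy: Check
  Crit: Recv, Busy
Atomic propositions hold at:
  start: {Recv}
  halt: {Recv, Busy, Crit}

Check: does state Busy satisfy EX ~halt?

Yes

Sat(~halt) = {Check}
Sat(EX ~halt) = {s : some successor in {Check}} = {Busy}
Busy ∈ Sat(EX ~halt) = {Busy}, so the formula holds at Busy.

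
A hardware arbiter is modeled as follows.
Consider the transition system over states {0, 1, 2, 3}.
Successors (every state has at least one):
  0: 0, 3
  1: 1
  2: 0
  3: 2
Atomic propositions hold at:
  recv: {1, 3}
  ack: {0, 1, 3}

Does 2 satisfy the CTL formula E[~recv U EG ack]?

Yes

Sat(~recv) = {0, 2}
EG ack: greatest fixpoint, start Z0 = {0, 1, 3}, keep only states in Sat with some successor in Z. Z1 = {0, 1}; fixed.
Sat(EG ack) = {0, 1}
E[~recv U EG ack]: least fixpoint, start Z0 = Sat(EG ack) = {0, 1}, add states in Sat(~recv) with some successor in Z. Z1 = {0, 1, 2}; fixed.
Sat(E[~recv U EG ack]) = {0, 1, 2}
2 ∈ Sat(E[~recv U EG ack]) = {0, 1, 2}, so the formula holds at 2.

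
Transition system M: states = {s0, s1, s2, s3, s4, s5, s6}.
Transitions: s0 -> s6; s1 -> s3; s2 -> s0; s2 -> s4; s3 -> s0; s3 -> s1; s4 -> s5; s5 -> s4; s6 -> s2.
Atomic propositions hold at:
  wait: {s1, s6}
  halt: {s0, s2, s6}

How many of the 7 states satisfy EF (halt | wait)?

5

Sat(halt | wait) = {s0, s1, s2, s6}
EF (halt | wait): least fixpoint, start Z0 = {s0, s1, s2, s6}, add states with some successor in Z. Z1 = {s0, s1, s2, s3, s6}; fixed.
Sat(EF (halt | wait)) = {s0, s1, s2, s3, s6}
|Sat(EF (halt | wait))| = |{s0, s1, s2, s3, s6}| = 5.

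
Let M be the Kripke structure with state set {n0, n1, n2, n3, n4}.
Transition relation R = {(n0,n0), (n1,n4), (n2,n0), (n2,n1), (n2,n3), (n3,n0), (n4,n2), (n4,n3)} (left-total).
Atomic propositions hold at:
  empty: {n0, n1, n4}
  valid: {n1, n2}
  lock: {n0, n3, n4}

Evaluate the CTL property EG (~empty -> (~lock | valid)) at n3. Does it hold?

Sat(~empty) = {n2, n3}
Sat(~lock) = {n1, n2}
Sat(~lock | valid) = {n1, n2}
Sat(~empty -> (~lock | valid)) = {n0, n1, n2, n4}
EG (~empty -> (~lock | valid)): greatest fixpoint, start Z0 = {n0, n1, n2, n4}, keep only states in Sat with some successor in Z. Already a fixed point.
Sat(EG (~empty -> (~lock | valid))) = {n0, n1, n2, n4}
n3 ∉ Sat(EG (~empty -> (~lock | valid))) = {n0, n1, n2, n4}, so the formula does not hold at n3.

No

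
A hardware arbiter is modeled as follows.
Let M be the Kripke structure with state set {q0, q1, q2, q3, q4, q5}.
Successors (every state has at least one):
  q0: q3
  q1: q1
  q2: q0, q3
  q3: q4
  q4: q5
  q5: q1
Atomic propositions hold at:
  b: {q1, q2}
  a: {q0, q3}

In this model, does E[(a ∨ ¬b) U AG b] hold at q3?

Yes

Sat(¬b) = {q0, q3, q4, q5}
Sat(a ∨ ¬b) = {q0, q3, q4, q5}
AG b: greatest fixpoint, start Z0 = {q1, q2}, keep only states in Sat with every successor in Z. Z1 = {q1}; fixed.
Sat(AG b) = {q1}
E[(a ∨ ¬b) U AG b]: least fixpoint, start Z0 = Sat(AG b) = {q1}, add states in Sat(a ∨ ¬b) with some successor in Z. Z1 = {q1, q5}; Z2 = {q1, q4, q5}; Z3 = {q1, q3, q4, q5}; Z4 = {q0, q1, q3, q4, q5}; fixed.
Sat(E[(a ∨ ¬b) U AG b]) = {q0, q1, q3, q4, q5}
q3 ∈ Sat(E[(a ∨ ¬b) U AG b]) = {q0, q1, q3, q4, q5}, so the formula holds at q3.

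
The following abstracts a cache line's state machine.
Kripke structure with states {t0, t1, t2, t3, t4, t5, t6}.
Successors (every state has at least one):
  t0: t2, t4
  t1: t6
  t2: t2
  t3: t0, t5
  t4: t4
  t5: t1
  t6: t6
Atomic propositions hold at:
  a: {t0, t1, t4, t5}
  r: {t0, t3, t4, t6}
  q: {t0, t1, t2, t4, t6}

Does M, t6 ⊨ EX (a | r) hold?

Yes

Sat(a | r) = {t0, t1, t3, t4, t5, t6}
Sat(EX (a | r)) = {s : some successor in {t0, t1, t3, t4, t5, t6}} = {t0, t1, t3, t4, t5, t6}
t6 ∈ Sat(EX (a | r)) = {t0, t1, t3, t4, t5, t6}, so the formula holds at t6.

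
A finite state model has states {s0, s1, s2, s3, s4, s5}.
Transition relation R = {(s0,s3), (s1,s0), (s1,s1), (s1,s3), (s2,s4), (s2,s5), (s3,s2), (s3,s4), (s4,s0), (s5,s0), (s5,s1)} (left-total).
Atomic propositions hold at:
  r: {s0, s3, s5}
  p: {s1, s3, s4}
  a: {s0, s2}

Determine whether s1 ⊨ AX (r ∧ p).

No

Sat(r ∧ p) = {s3}
Sat(AX (r ∧ p)) = {s : every successor in {s3}} = {s0}
s1 ∉ Sat(AX (r ∧ p)) = {s0}, so the formula does not hold at s1.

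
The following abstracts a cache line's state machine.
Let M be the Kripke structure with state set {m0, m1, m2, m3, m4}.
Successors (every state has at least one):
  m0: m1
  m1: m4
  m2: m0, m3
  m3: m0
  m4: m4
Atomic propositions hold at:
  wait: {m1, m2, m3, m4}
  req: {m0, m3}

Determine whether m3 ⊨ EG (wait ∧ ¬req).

Sat(¬req) = {m1, m2, m4}
Sat(wait ∧ ¬req) = {m1, m2, m4}
EG (wait ∧ ¬req): greatest fixpoint, start Z0 = {m1, m2, m4}, keep only states in Sat with some successor in Z. Z1 = {m1, m4}; fixed.
Sat(EG (wait ∧ ¬req)) = {m1, m4}
m3 ∉ Sat(EG (wait ∧ ¬req)) = {m1, m4}, so the formula does not hold at m3.

No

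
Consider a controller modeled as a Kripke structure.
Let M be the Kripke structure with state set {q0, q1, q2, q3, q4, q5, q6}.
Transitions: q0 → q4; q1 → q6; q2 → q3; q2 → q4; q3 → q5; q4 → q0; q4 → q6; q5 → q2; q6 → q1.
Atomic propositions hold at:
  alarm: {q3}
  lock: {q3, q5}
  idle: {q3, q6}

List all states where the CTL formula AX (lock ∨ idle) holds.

{q1, q3}

Sat(lock ∨ idle) = {q3, q5, q6}
Sat(AX (lock ∨ idle)) = {s : every successor in {q3, q5, q6}} = {q1, q3}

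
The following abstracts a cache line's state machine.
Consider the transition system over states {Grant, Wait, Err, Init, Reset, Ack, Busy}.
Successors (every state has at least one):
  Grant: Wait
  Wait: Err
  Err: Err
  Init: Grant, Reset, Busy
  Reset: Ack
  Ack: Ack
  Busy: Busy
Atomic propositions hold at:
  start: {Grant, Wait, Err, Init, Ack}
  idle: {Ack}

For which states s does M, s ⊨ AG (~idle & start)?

Sat(~idle) = {Grant, Wait, Err, Init, Reset, Busy}
Sat(~idle & start) = {Grant, Wait, Err, Init}
AG (~idle & start): greatest fixpoint, start Z0 = {Grant, Wait, Err, Init}, keep only states in Sat with every successor in Z. Z1 = {Grant, Wait, Err}; fixed.
Sat(AG (~idle & start)) = {Grant, Wait, Err}

{Grant, Wait, Err}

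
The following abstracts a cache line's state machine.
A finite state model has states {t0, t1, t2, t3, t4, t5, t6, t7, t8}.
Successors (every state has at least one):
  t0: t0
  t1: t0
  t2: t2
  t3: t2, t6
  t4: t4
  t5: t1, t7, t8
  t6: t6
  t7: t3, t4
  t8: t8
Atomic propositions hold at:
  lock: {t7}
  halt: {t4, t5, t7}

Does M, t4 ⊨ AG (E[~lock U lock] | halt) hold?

Yes

Sat(~lock) = {t0, t1, t2, t3, t4, t5, t6, t8}
E[~lock U lock]: least fixpoint, start Z0 = Sat(lock) = {t7}, add states in Sat(~lock) with some successor in Z. Z1 = {t5, t7}; fixed.
Sat(E[~lock U lock]) = {t5, t7}
Sat(E[~lock U lock] | halt) = {t4, t5, t7}
AG (E[~lock U lock] | halt): greatest fixpoint, start Z0 = {t4, t5, t7}, keep only states in Sat with every successor in Z. Z1 = {t4}; fixed.
Sat(AG (E[~lock U lock] | halt)) = {t4}
t4 ∈ Sat(AG (E[~lock U lock] | halt)) = {t4}, so the formula holds at t4.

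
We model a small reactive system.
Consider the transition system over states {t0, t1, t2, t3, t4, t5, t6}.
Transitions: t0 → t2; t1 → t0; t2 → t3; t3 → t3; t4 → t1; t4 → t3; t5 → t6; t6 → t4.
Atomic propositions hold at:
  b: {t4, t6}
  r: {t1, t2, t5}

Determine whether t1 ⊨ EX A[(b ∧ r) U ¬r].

Yes

Sat(b ∧ r) = ∅
Sat(¬r) = {t0, t3, t4, t6}
A[(b ∧ r) U ¬r]: least fixpoint, start Z0 = Sat(¬r) = {t0, t3, t4, t6}, add states in Sat(b ∧ r) with every successor in Z. Already a fixed point.
Sat(A[(b ∧ r) U ¬r]) = {t0, t3, t4, t6}
Sat(EX A[(b ∧ r) U ¬r]) = {s : some successor in {t0, t3, t4, t6}} = {t1, t2, t3, t4, t5, t6}
t1 ∈ Sat(EX A[(b ∧ r) U ¬r]) = {t1, t2, t3, t4, t5, t6}, so the formula holds at t1.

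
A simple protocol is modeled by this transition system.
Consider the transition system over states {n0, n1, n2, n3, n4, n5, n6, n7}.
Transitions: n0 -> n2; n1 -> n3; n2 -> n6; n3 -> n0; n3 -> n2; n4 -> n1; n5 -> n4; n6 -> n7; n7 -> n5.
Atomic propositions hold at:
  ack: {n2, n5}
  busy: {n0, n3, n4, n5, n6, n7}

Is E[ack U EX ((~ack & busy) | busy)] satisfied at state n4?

Sat(~ack) = {n0, n1, n3, n4, n6, n7}
Sat(~ack & busy) = {n0, n3, n4, n6, n7}
Sat((~ack & busy) | busy) = {n0, n3, n4, n5, n6, n7}
Sat(EX ((~ack & busy) | busy)) = {s : some successor in {n0, n3, n4, n5, n6, n7}} = {n1, n2, n3, n5, n6, n7}
E[ack U EX ((~ack & busy) | busy)]: least fixpoint, start Z0 = Sat(EX ((~ack & busy) | busy)) = {n1, n2, n3, n5, n6, n7}, add states in Sat(ack) with some successor in Z. Already a fixed point.
Sat(E[ack U EX ((~ack & busy) | busy)]) = {n1, n2, n3, n5, n6, n7}
n4 ∉ Sat(E[ack U EX ((~ack & busy) | busy)]) = {n1, n2, n3, n5, n6, n7}, so the formula does not hold at n4.

No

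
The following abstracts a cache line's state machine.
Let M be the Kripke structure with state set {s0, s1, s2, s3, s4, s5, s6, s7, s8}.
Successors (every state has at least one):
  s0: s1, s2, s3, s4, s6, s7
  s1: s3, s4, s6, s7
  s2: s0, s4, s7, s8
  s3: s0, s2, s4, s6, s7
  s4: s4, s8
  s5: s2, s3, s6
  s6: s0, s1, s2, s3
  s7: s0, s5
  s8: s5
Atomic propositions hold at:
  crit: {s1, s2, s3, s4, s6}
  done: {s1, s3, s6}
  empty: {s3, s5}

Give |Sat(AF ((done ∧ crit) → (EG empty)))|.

Sat(done ∧ crit) = {s1, s3, s6}
EG empty: greatest fixpoint, start Z0 = {s3, s5}, keep only states in Sat with some successor in Z. Z1 = {s5}; Z2 = ∅; fixed.
Sat(EG empty) = ∅
Sat((done ∧ crit) → (EG empty)) = {s0, s2, s4, s5, s7, s8}
AF ((done ∧ crit) → (EG empty)): least fixpoint, start Z0 = {s0, s2, s4, s5, s7, s8}, add states with every successor in Z. Already a fixed point.
Sat(AF ((done ∧ crit) → (EG empty))) = {s0, s2, s4, s5, s7, s8}
|Sat(AF ((done ∧ crit) → (EG empty)))| = |{s0, s2, s4, s5, s7, s8}| = 6.

6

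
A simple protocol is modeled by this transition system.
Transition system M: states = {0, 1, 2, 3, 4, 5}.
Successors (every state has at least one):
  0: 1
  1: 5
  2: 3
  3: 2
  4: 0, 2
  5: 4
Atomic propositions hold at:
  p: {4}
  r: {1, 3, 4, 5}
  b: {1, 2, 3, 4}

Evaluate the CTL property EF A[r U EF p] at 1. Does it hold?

EF p: least fixpoint, start Z0 = {4}, add states with some successor in Z. Z1 = {4, 5}; Z2 = {1, 4, 5}; Z3 = {0, 1, 4, 5}; fixed.
Sat(EF p) = {0, 1, 4, 5}
A[r U EF p]: least fixpoint, start Z0 = Sat(EF p) = {0, 1, 4, 5}, add states in Sat(r) with every successor in Z. Already a fixed point.
Sat(A[r U EF p]) = {0, 1, 4, 5}
EF A[r U EF p]: least fixpoint, start Z0 = {0, 1, 4, 5}, add states with some successor in Z. Already a fixed point.
Sat(EF A[r U EF p]) = {0, 1, 4, 5}
1 ∈ Sat(EF A[r U EF p]) = {0, 1, 4, 5}, so the formula holds at 1.

Yes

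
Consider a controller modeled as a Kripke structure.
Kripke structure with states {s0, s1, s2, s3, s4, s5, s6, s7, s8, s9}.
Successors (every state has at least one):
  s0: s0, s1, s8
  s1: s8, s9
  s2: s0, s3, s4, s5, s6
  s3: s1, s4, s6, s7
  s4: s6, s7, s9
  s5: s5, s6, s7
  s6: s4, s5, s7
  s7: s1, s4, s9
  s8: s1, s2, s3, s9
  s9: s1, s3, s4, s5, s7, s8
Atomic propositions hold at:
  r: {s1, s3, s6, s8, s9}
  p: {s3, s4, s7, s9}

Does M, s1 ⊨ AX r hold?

Yes

Sat(AX r) = {s : every successor in {s1, s3, s6, s8, s9}} = {s1}
s1 ∈ Sat(AX r) = {s1}, so the formula holds at s1.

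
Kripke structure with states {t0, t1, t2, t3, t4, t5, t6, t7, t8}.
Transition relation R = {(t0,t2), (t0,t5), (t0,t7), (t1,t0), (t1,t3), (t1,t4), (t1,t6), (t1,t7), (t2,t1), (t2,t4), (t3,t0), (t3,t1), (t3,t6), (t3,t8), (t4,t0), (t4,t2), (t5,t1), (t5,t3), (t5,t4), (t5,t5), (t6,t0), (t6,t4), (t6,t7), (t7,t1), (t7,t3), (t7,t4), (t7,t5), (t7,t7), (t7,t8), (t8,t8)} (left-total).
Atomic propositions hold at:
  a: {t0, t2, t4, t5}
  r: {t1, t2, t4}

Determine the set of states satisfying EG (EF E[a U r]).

{t0, t1, t2, t3, t4, t5, t6, t7}

E[a U r]: least fixpoint, start Z0 = Sat(r) = {t1, t2, t4}, add states in Sat(a) with some successor in Z. Z1 = {t0, t1, t2, t4, t5}; fixed.
Sat(E[a U r]) = {t0, t1, t2, t4, t5}
EF E[a U r]: least fixpoint, start Z0 = {t0, t1, t2, t4, t5}, add states with some successor in Z. Z1 = {t0, t1, t2, t3, t4, t5, t6, t7}; fixed.
Sat(EF E[a U r]) = {t0, t1, t2, t3, t4, t5, t6, t7}
EG (EF E[a U r]): greatest fixpoint, start Z0 = {t0, t1, t2, t3, t4, t5, t6, t7}, keep only states in Sat with some successor in Z. Already a fixed point.
Sat(EG (EF E[a U r])) = {t0, t1, t2, t3, t4, t5, t6, t7}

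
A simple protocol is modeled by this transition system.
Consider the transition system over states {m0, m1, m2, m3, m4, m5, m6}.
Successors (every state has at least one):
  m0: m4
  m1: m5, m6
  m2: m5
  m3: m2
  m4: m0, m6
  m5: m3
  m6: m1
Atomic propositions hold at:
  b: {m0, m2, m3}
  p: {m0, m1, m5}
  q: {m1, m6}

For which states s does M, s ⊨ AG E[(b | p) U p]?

{m2, m3, m5}

Sat(b | p) = {m0, m1, m2, m3, m5}
E[(b | p) U p]: least fixpoint, start Z0 = Sat(p) = {m0, m1, m5}, add states in Sat(b | p) with some successor in Z. Z1 = {m0, m1, m2, m5}; Z2 = {m0, m1, m2, m3, m5}; fixed.
Sat(E[(b | p) U p]) = {m0, m1, m2, m3, m5}
AG E[(b | p) U p]: greatest fixpoint, start Z0 = {m0, m1, m2, m3, m5}, keep only states in Sat with every successor in Z. Z1 = {m2, m3, m5}; fixed.
Sat(AG E[(b | p) U p]) = {m2, m3, m5}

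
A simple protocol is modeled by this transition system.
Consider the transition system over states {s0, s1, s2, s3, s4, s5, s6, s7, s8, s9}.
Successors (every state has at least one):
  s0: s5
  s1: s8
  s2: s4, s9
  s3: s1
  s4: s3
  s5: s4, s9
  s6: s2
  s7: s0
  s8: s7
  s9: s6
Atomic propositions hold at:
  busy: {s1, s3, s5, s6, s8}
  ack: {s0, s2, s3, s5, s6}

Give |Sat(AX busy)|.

Sat(AX busy) = {s : every successor in {s1, s3, s5, s6, s8}} = {s0, s1, s3, s4, s9}
|Sat(AX busy)| = |{s0, s1, s3, s4, s9}| = 5.

5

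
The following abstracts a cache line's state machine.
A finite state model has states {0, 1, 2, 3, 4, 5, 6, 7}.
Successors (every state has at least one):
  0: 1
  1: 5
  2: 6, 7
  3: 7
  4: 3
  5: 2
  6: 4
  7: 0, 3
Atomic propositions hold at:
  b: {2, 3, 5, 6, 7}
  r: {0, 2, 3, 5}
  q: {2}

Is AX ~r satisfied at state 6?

Sat(~r) = {1, 4, 6, 7}
Sat(AX ~r) = {s : every successor in {1, 4, 6, 7}} = {0, 2, 3, 6}
6 ∈ Sat(AX ~r) = {0, 2, 3, 6}, so the formula holds at 6.

Yes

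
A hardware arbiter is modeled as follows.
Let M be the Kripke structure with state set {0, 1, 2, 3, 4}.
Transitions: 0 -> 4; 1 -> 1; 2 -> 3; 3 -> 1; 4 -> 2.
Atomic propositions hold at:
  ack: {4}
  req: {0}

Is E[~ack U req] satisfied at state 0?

Yes

Sat(~ack) = {0, 1, 2, 3}
E[~ack U req]: least fixpoint, start Z0 = Sat(req) = {0}, add states in Sat(~ack) with some successor in Z. Already a fixed point.
Sat(E[~ack U req]) = {0}
0 ∈ Sat(E[~ack U req]) = {0}, so the formula holds at 0.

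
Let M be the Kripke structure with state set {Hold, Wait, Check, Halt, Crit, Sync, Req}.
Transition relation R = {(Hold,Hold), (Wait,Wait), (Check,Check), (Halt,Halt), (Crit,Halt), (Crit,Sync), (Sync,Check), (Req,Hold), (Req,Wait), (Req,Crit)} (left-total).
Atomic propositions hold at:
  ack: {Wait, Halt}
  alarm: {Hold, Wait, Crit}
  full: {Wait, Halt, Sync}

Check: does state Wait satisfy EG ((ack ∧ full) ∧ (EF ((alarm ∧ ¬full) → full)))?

Sat(ack ∧ full) = {Wait, Halt}
Sat(¬full) = {Hold, Check, Crit, Req}
Sat(alarm ∧ ¬full) = {Hold, Crit}
Sat((alarm ∧ ¬full) → full) = {Wait, Check, Halt, Sync, Req}
EF ((alarm ∧ ¬full) → full): least fixpoint, start Z0 = {Wait, Check, Halt, Sync, Req}, add states with some successor in Z. Z1 = {Wait, Check, Halt, Crit, Sync, Req}; fixed.
Sat(EF ((alarm ∧ ¬full) → full)) = {Wait, Check, Halt, Crit, Sync, Req}
Sat((ack ∧ full) ∧ (EF ((alarm ∧ ¬full) → full))) = {Wait, Halt}
EG ((ack ∧ full) ∧ (EF ((alarm ∧ ¬full) → full))): greatest fixpoint, start Z0 = {Wait, Halt}, keep only states in Sat with some successor in Z. Already a fixed point.
Sat(EG ((ack ∧ full) ∧ (EF ((alarm ∧ ¬full) → full)))) = {Wait, Halt}
Wait ∈ Sat(EG ((ack ∧ full) ∧ (EF ((alarm ∧ ¬full) → full)))) = {Wait, Halt}, so the formula holds at Wait.

Yes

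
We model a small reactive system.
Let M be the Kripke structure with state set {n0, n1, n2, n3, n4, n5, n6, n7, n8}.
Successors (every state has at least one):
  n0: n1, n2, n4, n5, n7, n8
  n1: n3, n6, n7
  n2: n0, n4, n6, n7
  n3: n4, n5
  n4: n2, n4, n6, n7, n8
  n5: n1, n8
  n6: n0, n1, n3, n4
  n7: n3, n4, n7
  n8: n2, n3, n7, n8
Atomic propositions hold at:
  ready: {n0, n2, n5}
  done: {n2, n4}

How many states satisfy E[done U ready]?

4

E[done U ready]: least fixpoint, start Z0 = Sat(ready) = {n0, n2, n5}, add states in Sat(done) with some successor in Z. Z1 = {n0, n2, n4, n5}; fixed.
Sat(E[done U ready]) = {n0, n2, n4, n5}
|Sat(E[done U ready])| = |{n0, n2, n4, n5}| = 4.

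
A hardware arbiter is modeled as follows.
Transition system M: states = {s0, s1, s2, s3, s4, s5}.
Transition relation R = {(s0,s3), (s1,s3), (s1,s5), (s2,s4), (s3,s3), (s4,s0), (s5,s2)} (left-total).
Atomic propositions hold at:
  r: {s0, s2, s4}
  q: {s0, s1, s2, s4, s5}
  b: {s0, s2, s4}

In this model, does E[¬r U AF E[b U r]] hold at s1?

Sat(¬r) = {s1, s3, s5}
E[b U r]: least fixpoint, start Z0 = Sat(r) = {s0, s2, s4}, add states in Sat(b) with some successor in Z. Already a fixed point.
Sat(E[b U r]) = {s0, s2, s4}
AF E[b U r]: least fixpoint, start Z0 = {s0, s2, s4}, add states with every successor in Z. Z1 = {s0, s2, s4, s5}; fixed.
Sat(AF E[b U r]) = {s0, s2, s4, s5}
E[¬r U AF E[b U r]]: least fixpoint, start Z0 = Sat(AF E[b U r]) = {s0, s2, s4, s5}, add states in Sat(¬r) with some successor in Z. Z1 = {s0, s1, s2, s4, s5}; fixed.
Sat(E[¬r U AF E[b U r]]) = {s0, s1, s2, s4, s5}
s1 ∈ Sat(E[¬r U AF E[b U r]]) = {s0, s1, s2, s4, s5}, so the formula holds at s1.

Yes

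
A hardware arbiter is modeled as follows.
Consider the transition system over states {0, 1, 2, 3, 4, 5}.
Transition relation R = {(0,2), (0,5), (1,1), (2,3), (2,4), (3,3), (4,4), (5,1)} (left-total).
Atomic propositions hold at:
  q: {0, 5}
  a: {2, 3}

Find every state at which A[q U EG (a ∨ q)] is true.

{0, 2, 3}

Sat(a ∨ q) = {0, 2, 3, 5}
EG (a ∨ q): greatest fixpoint, start Z0 = {0, 2, 3, 5}, keep only states in Sat with some successor in Z. Z1 = {0, 2, 3}; fixed.
Sat(EG (a ∨ q)) = {0, 2, 3}
A[q U EG (a ∨ q)]: least fixpoint, start Z0 = Sat(EG (a ∨ q)) = {0, 2, 3}, add states in Sat(q) with every successor in Z. Already a fixed point.
Sat(A[q U EG (a ∨ q)]) = {0, 2, 3}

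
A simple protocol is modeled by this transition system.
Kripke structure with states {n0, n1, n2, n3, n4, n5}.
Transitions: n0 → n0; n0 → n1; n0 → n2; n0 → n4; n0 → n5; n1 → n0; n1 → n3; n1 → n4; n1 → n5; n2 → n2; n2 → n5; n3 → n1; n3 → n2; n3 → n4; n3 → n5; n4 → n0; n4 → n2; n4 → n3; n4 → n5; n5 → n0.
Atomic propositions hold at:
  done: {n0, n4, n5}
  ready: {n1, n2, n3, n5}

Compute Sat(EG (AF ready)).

AF ready: least fixpoint, start Z0 = {n1, n2, n3, n5}, add states with every successor in Z. Already a fixed point.
Sat(AF ready) = {n1, n2, n3, n5}
EG (AF ready): greatest fixpoint, start Z0 = {n1, n2, n3, n5}, keep only states in Sat with some successor in Z. Z1 = {n1, n2, n3}; fixed.
Sat(EG (AF ready)) = {n1, n2, n3}

{n1, n2, n3}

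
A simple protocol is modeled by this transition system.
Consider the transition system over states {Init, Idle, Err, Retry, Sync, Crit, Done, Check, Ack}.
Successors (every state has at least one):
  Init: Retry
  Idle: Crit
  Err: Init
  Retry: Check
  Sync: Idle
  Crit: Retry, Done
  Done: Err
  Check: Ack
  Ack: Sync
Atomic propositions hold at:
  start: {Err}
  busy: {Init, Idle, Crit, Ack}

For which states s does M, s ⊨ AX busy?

Sat(AX busy) = {s : every successor in {Init, Idle, Crit, Ack}} = {Idle, Err, Sync, Check}

{Idle, Err, Sync, Check}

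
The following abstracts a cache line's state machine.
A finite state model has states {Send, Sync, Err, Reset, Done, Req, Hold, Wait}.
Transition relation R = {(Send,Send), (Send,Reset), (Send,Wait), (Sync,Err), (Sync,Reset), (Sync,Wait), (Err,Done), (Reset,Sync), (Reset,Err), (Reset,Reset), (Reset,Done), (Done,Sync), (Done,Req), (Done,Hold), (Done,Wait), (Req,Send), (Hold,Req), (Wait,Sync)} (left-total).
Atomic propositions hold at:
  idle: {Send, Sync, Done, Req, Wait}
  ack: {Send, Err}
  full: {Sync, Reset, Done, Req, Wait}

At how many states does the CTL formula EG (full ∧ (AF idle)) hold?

3

AF idle: least fixpoint, start Z0 = {Send, Sync, Done, Req, Wait}, add states with every successor in Z. Z1 = {Send, Sync, Err, Done, Req, Hold, Wait}; fixed.
Sat(AF idle) = {Send, Sync, Err, Done, Req, Hold, Wait}
Sat(full ∧ (AF idle)) = {Sync, Done, Req, Wait}
EG (full ∧ (AF idle)): greatest fixpoint, start Z0 = {Sync, Done, Req, Wait}, keep only states in Sat with some successor in Z. Z1 = {Sync, Done, Wait}; fixed.
Sat(EG (full ∧ (AF idle))) = {Sync, Done, Wait}
|Sat(EG (full ∧ (AF idle)))| = |{Sync, Done, Wait}| = 3.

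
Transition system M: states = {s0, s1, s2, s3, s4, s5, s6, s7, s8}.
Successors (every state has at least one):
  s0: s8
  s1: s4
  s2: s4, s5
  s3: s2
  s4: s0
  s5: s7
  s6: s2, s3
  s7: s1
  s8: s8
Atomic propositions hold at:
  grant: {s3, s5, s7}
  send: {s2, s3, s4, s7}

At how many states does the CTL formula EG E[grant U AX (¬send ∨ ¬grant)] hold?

Sat(¬send) = {s0, s1, s5, s6, s8}
Sat(¬grant) = {s0, s1, s2, s4, s6, s8}
Sat(¬send ∨ ¬grant) = {s0, s1, s2, s4, s5, s6, s8}
Sat(AX (¬send ∨ ¬grant)) = {s : every successor in {s0, s1, s2, s4, s5, s6, s8}} = {s0, s1, s2, s3, s4, s7, s8}
E[grant U AX (¬send ∨ ¬grant)]: least fixpoint, start Z0 = Sat(AX (¬send ∨ ¬grant)) = {s0, s1, s2, s3, s4, s7, s8}, add states in Sat(grant) with some successor in Z. Z1 = {s0, s1, s2, s3, s4, s5, s7, s8}; fixed.
Sat(E[grant U AX (¬send ∨ ¬grant)]) = {s0, s1, s2, s3, s4, s5, s7, s8}
EG E[grant U AX (¬send ∨ ¬grant)]: greatest fixpoint, start Z0 = {s0, s1, s2, s3, s4, s5, s7, s8}, keep only states in Sat with some successor in Z. Already a fixed point.
Sat(EG E[grant U AX (¬send ∨ ¬grant)]) = {s0, s1, s2, s3, s4, s5, s7, s8}
|Sat(EG E[grant U AX (¬send ∨ ¬grant)])| = |{s0, s1, s2, s3, s4, s5, s7, s8}| = 8.

8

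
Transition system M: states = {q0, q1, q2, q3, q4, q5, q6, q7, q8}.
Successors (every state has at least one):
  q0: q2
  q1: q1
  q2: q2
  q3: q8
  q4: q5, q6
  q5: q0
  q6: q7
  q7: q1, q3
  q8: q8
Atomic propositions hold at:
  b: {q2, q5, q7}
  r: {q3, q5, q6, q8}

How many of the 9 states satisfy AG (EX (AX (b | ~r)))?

Sat(~r) = {q0, q1, q2, q4, q7}
Sat(b | ~r) = {q0, q1, q2, q4, q5, q7}
Sat(AX (b | ~r)) = {s : every successor in {q0, q1, q2, q4, q5, q7}} = {q0, q1, q2, q5, q6}
Sat(EX (AX (b | ~r))) = {s : some successor in {q0, q1, q2, q5, q6}} = {q0, q1, q2, q4, q5, q7}
AG (EX (AX (b | ~r))): greatest fixpoint, start Z0 = {q0, q1, q2, q4, q5, q7}, keep only states in Sat with every successor in Z. Z1 = {q0, q1, q2, q5}; fixed.
Sat(AG (EX (AX (b | ~r)))) = {q0, q1, q2, q5}
|Sat(AG (EX (AX (b | ~r))))| = |{q0, q1, q2, q5}| = 4.

4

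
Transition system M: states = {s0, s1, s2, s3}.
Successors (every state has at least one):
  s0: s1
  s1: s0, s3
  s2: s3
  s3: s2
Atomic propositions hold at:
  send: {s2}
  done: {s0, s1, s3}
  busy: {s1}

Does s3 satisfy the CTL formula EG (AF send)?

Yes

AF send: least fixpoint, start Z0 = {s2}, add states with every successor in Z. Z1 = {s2, s3}; fixed.
Sat(AF send) = {s2, s3}
EG (AF send): greatest fixpoint, start Z0 = {s2, s3}, keep only states in Sat with some successor in Z. Already a fixed point.
Sat(EG (AF send)) = {s2, s3}
s3 ∈ Sat(EG (AF send)) = {s2, s3}, so the formula holds at s3.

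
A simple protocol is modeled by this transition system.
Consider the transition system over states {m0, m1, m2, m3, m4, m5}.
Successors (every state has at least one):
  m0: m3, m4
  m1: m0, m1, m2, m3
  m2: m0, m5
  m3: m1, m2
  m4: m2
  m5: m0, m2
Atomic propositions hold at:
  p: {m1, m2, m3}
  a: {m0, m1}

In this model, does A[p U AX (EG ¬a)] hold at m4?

Sat(¬a) = {m2, m3, m4, m5}
EG ¬a: greatest fixpoint, start Z0 = {m2, m3, m4, m5}, keep only states in Sat with some successor in Z. Already a fixed point.
Sat(EG ¬a) = {m2, m3, m4, m5}
Sat(AX (EG ¬a)) = {s : every successor in {m2, m3, m4, m5}} = {m0, m4}
A[p U AX (EG ¬a)]: least fixpoint, start Z0 = Sat(AX (EG ¬a)) = {m0, m4}, add states in Sat(p) with every successor in Z. Already a fixed point.
Sat(A[p U AX (EG ¬a)]) = {m0, m4}
m4 ∈ Sat(A[p U AX (EG ¬a)]) = {m0, m4}, so the formula holds at m4.

Yes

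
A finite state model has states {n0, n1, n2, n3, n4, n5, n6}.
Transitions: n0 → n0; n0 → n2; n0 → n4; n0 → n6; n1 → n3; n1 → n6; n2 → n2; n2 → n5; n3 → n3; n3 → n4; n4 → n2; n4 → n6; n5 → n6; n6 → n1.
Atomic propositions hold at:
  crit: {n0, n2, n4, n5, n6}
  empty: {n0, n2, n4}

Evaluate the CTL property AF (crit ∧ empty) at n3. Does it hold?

No

Sat(crit ∧ empty) = {n0, n2, n4}
AF (crit ∧ empty): least fixpoint, start Z0 = {n0, n2, n4}, add states with every successor in Z. Already a fixed point.
Sat(AF (crit ∧ empty)) = {n0, n2, n4}
n3 ∉ Sat(AF (crit ∧ empty)) = {n0, n2, n4}, so the formula does not hold at n3.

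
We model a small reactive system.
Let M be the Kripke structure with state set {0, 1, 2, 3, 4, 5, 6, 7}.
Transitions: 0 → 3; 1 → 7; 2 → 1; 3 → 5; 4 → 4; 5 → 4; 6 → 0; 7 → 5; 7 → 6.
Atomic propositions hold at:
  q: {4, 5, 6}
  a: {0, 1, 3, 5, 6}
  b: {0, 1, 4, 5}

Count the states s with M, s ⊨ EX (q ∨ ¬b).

Sat(¬b) = {2, 3, 6, 7}
Sat(q ∨ ¬b) = {2, 3, 4, 5, 6, 7}
Sat(EX (q ∨ ¬b)) = {s : some successor in {2, 3, 4, 5, 6, 7}} = {0, 1, 3, 4, 5, 7}
|Sat(EX (q ∨ ¬b))| = |{0, 1, 3, 4, 5, 7}| = 6.

6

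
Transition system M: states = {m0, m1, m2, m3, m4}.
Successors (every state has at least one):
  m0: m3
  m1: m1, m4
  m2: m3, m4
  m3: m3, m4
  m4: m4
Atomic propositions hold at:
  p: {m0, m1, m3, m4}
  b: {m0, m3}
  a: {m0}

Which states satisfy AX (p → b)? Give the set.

{m0}

Sat(p → b) = {m0, m2, m3}
Sat(AX (p → b)) = {s : every successor in {m0, m2, m3}} = {m0}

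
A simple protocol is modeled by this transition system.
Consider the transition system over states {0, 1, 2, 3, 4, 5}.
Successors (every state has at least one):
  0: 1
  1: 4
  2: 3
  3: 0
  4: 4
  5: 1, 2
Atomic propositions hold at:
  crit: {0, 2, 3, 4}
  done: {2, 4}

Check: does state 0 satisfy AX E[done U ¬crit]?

Yes

Sat(¬crit) = {1, 5}
E[done U ¬crit]: least fixpoint, start Z0 = Sat(¬crit) = {1, 5}, add states in Sat(done) with some successor in Z. Already a fixed point.
Sat(E[done U ¬crit]) = {1, 5}
Sat(AX E[done U ¬crit]) = {s : every successor in {1, 5}} = {0}
0 ∈ Sat(AX E[done U ¬crit]) = {0}, so the formula holds at 0.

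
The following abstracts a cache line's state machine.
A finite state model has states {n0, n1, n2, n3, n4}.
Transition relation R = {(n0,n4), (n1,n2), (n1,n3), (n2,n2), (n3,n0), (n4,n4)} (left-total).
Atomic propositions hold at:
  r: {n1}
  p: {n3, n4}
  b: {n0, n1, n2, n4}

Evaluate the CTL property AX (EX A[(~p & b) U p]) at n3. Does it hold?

Yes

Sat(~p) = {n0, n1, n2}
Sat(~p & b) = {n0, n1, n2}
A[(~p & b) U p]: least fixpoint, start Z0 = Sat(p) = {n3, n4}, add states in Sat(~p & b) with every successor in Z. Z1 = {n0, n3, n4}; fixed.
Sat(A[(~p & b) U p]) = {n0, n3, n4}
Sat(EX A[(~p & b) U p]) = {s : some successor in {n0, n3, n4}} = {n0, n1, n3, n4}
Sat(AX (EX A[(~p & b) U p])) = {s : every successor in {n0, n1, n3, n4}} = {n0, n3, n4}
n3 ∈ Sat(AX (EX A[(~p & b) U p])) = {n0, n3, n4}, so the formula holds at n3.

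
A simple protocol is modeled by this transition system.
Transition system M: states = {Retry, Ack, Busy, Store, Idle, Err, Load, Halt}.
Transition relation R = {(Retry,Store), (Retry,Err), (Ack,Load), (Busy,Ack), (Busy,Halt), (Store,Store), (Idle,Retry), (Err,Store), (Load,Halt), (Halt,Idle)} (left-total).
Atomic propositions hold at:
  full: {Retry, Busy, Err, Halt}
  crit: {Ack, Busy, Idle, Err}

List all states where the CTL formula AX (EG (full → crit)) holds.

{Retry, Store, Err}

Sat(full → crit) = {Ack, Busy, Store, Idle, Err, Load}
EG (full → crit): greatest fixpoint, start Z0 = {Ack, Busy, Store, Idle, Err, Load}, keep only states in Sat with some successor in Z. Z1 = {Ack, Busy, Store, Err}; Z2 = {Busy, Store, Err}; Z3 = {Store, Err}; fixed.
Sat(EG (full → crit)) = {Store, Err}
Sat(AX (EG (full → crit))) = {s : every successor in {Store, Err}} = {Retry, Store, Err}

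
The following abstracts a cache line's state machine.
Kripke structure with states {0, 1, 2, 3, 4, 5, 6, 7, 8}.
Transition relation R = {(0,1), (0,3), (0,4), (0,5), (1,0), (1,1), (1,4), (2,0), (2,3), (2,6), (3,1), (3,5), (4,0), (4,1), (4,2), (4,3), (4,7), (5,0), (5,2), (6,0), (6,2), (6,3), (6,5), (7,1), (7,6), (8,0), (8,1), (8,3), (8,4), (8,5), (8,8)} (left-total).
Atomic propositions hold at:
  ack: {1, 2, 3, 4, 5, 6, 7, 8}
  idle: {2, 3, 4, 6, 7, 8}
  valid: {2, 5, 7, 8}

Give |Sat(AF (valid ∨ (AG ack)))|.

AG ack: greatest fixpoint, start Z0 = {1, 2, 3, 4, 5, 6, 7, 8}, keep only states in Sat with every successor in Z. Z1 = {3, 7}; Z2 = ∅; fixed.
Sat(AG ack) = ∅
Sat(valid ∨ (AG ack)) = {2, 5, 7, 8}
AF (valid ∨ (AG ack)): least fixpoint, start Z0 = {2, 5, 7, 8}, add states with every successor in Z. Already a fixed point.
Sat(AF (valid ∨ (AG ack))) = {2, 5, 7, 8}
|Sat(AF (valid ∨ (AG ack)))| = |{2, 5, 7, 8}| = 4.

4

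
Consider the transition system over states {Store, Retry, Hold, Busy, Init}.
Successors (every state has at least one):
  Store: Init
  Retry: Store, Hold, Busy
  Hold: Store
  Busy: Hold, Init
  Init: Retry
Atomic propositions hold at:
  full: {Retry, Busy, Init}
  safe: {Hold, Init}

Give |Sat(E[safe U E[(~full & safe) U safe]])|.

2

Sat(~full) = {Store, Hold}
Sat(~full & safe) = {Hold}
E[(~full & safe) U safe]: least fixpoint, start Z0 = Sat(safe) = {Hold, Init}, add states in Sat(~full & safe) with some successor in Z. Already a fixed point.
Sat(E[(~full & safe) U safe]) = {Hold, Init}
E[safe U E[(~full & safe) U safe]]: least fixpoint, start Z0 = Sat(E[(~full & safe) U safe]) = {Hold, Init}, add states in Sat(safe) with some successor in Z. Already a fixed point.
Sat(E[safe U E[(~full & safe) U safe]]) = {Hold, Init}
|Sat(E[safe U E[(~full & safe) U safe]])| = |{Hold, Init}| = 2.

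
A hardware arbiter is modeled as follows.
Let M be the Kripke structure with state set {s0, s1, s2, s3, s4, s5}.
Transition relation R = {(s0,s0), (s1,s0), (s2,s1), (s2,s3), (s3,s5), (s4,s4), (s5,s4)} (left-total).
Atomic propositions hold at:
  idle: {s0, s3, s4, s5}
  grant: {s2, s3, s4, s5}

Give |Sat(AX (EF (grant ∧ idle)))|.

Sat(grant ∧ idle) = {s3, s4, s5}
EF (grant ∧ idle): least fixpoint, start Z0 = {s3, s4, s5}, add states with some successor in Z. Z1 = {s2, s3, s4, s5}; fixed.
Sat(EF (grant ∧ idle)) = {s2, s3, s4, s5}
Sat(AX (EF (grant ∧ idle))) = {s : every successor in {s2, s3, s4, s5}} = {s3, s4, s5}
|Sat(AX (EF (grant ∧ idle)))| = |{s3, s4, s5}| = 3.

3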